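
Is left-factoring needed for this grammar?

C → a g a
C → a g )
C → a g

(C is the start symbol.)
Yes, C has productions with common prefix 'a g'

Left-factoring is needed when two productions for the same non-terminal
share a common prefix on the right-hand side.

Productions for C:
  C → a g a
  C → a g )
  C → a g

Found common prefix 'a g' in productions for C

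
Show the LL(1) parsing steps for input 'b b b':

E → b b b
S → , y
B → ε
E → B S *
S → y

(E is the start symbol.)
Stack is shown with the top on the left.

Stack    Input    Action
------------------------
E $      b b b $  output E → b b b
b b b $  b b b $  match 'b'
b b $    b b $    match 'b'
b $      b $      match 'b'
$        $        accept

The string is accepted.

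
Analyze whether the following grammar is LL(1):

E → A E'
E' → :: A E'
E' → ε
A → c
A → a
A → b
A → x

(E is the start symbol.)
Yes, the grammar is LL(1).

A grammar is LL(1) if for each non-terminal N with multiple productions, the predict sets of those productions are pairwise disjoint, where PREDICT(N → α) = (FIRST(α) \ {ε}) ∪ (FOLLOW(N) if α ⇒* ε).

Relevant sets:
  FOLLOW(E') = { $ }

For E':
  PREDICT(E' → :: A E') = { '::' }
  PREDICT(E' → ε) = { $ }
For A:
  PREDICT(A → c) = { 'c' }
  PREDICT(A → a) = { 'a' }
  PREDICT(A → b) = { 'b' }
  PREDICT(A → x) = { 'x' }
E has a single production, so nothing to check there.

All predict sets are disjoint. The grammar IS LL(1).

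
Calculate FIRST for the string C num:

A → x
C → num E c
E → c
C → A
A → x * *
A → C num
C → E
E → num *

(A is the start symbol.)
FIRST sets of the non-terminals involved (from the grammar, by fixed-point iteration):
  FIRST(C) = { 'c', 'num', 'x' }

To compute FIRST(C num), process the symbols left to right:
Symbol C is a non-terminal. Add FIRST(C) \ {ε} = { 'c', 'num', 'x' }
C is not nullable (ε ∉ FIRST(C)), so stop here.
FIRST(C num) = { 'c', 'num', 'x' }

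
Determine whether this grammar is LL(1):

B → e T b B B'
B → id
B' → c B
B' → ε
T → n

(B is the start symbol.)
No. Predict set conflict for B': { 'c' }

A grammar is LL(1) if for each non-terminal N with multiple productions, the predict sets of those productions are pairwise disjoint, where PREDICT(N → α) = (FIRST(α) \ {ε}) ∪ (FOLLOW(N) if α ⇒* ε).

Relevant sets:
  FOLLOW(B') = { $, 'c' }

For B:
  PREDICT(B → e T b B B') = { 'e' }
  PREDICT(B → id) = { 'id' }
For B':
  PREDICT(B' → c B) = { 'c' }
  PREDICT(B' → ε) = { $, 'c' }
T has a single production, so nothing to check there.

Conflict found: Predict set conflict for B': { 'c' }
The grammar is NOT LL(1).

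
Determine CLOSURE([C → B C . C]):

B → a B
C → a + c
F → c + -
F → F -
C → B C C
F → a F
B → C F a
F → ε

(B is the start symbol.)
{ [B → . C F a], [B → . a B], [C → . B C C], [C → . a + c], [C → B C . C] }

Start with: [C → B C . C]
  [C → B C . C] has the dot before C: add [C → . a + c], [C → . B C C]
  [C → . B C C] has the dot before B: add [B → . a B], [B → . C F a]
No further items can be added.

CLOSURE = { [B → . C F a], [B → . a B], [C → . B C C], [C → . a + c], [C → B C . C] }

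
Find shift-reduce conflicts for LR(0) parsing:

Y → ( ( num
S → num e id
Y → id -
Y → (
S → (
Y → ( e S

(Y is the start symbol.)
Yes — I1: [Y → ( .] vs [Y → ( . ( num]

Augment with Y' → Y and build the canonical LR(0) collection (I0 = CLOSURE({[Y' → . Y]}), then GOTO on every symbol after a dot until no new states appear). It has 13 states:
  I0: { [Y → . ( ( num], [Y → . ( e S], [Y → . (], [Y → . id -], [Y' → . Y] }  — shift
  I1: { [Y → ( . ( num], [Y → ( . e S], [Y → ( .] }  — shift, reduce
  I2: { [Y' → Y .] }  — accept
  I3: { [Y → id . -] }  — shift
  I4: { [Y → id - .] }  — reduce
  I5: { [Y → ( ( . num] }  — shift
  I6: { [S → . (], [S → . num e id], [Y → ( e . S] }  — shift
  I7: { [S → ( .] }  — reduce
  I8: { [Y → ( e S .] }  — reduce
  I9: { [S → num . e id] }  — shift
  I10: { [S → num e . id] }  — shift
  I11: { [S → num e id .] }  — reduce
  I12: { [Y → ( ( num .] }  — reduce

I1 contains reduce item [Y → ( .] and shift items [Y → ( . ( num], [Y → ( . e S] — shift-reduce conflict.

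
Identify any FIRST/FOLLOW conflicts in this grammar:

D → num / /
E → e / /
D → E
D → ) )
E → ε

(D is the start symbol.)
No FIRST/FOLLOW conflicts.

A FIRST/FOLLOW conflict occurs when a non-terminal N has a nullable alternative N → β (β ⇒* ε) and another alternative N → α with FIRST(α) ∩ FOLLOW(N) ≠ ∅: on such a lookahead the parser cannot decide between expanding α and letting N vanish via β.

Nullable non-terminals: D, E.
FIRST sets used below: FIRST(E) = { 'e', ε }

D: nullable alternative(s) D → E; FOLLOW(D) = { $ }
  D → num / /: FIRST \ {ε} = { 'num' } — disjoint from FOLLOW(D)
  D → E: FIRST \ {ε} = { 'e' } — this is the only nullable alternative, skip
  D → ) ): FIRST \ {ε} = { ')' } — disjoint from FOLLOW(D)

E: nullable alternative(s) E → ε; FOLLOW(E) = { $ }
  E → e / /: FIRST \ {ε} = { 'e' } — disjoint from FOLLOW(E)
  E → ε: FIRST \ {ε} = { } — this is the only nullable alternative, skip

No FIRST/FOLLOW conflicts found.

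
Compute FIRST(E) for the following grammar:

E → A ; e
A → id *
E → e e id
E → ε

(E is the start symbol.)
{ 'e', 'id', ε }

To compute FIRST(E), examine every production with E on the left-hand side, reading each right-hand side left to right until a non-nullable symbol is reached.

FIRST sets of the other non-terminals involved (by the same procedure, iterated to a fixed point):
  FIRST(A) = { 'id' }

From E → A ; e:
  - A is a non-terminal: add FIRST(A) \ {ε} = { 'id' }
    A is not nullable, so stop
From E → e e id:
  - e is a terminal: add 'e' and stop
From E → ε:
  - ε-production, so ε ∈ FIRST(E)

Collecting: FIRST(E) = { 'e', 'id', ε }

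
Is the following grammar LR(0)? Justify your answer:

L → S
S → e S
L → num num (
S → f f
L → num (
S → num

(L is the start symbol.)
A grammar is LR(0) if no state in the canonical LR(0) collection has:
  - both a shift item (dot before a terminal) and a complete item (shift-reduce conflict), or
  - two or more complete items (reduce-reduce conflict; the accept item [L' → L .] counts as a complete item here).

Augment with L' → L and build the canonical LR(0) collection (I0 = CLOSURE({[L' → . L]}), then GOTO on every symbol after a dot until no new states appear). It has 12 states:
  I0: { [L → . S], [L → . num (], [L → . num num (], [L' → . L], [S → . e S], [S → . f f], [S → . num] }  — shift
  I1: { [L' → L .] }  — accept
  I2: { [L → S .] }  — reduce
  I3: { [S → . e S], [S → . f f], [S → . num], [S → e . S] }  — shift
  I4: { [S → f . f] }  — shift
  I5: { [L → num . (], [L → num . num (], [S → num .] }  — shift, reduce
  I6: { [L → num ( .] }  — reduce
  I7: { [L → num num . (] }  — shift
  I8: { [L → num num ( .] }  — reduce
  I9: { [S → f f .] }  — reduce
  I10: { [S → e S .] }  — reduce
  I11: { [S → num .] }  — reduce

Conflict in state I5:
  Shift-reduce conflict between [S → num .] and [L → num . (]
So the grammar is NOT LR(0).

Answer: No. Shift-reduce conflict between [S → num .] and [L → num . (]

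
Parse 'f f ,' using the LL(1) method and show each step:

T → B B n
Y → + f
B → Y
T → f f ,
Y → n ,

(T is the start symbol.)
LL(1) parsing maintains a stack (initially the start symbol over $) and the input. At each step: if the stack top is a terminal, match it against the current input token; if it is a non-terminal N, replace it with the RHS of M[N, lookahead] (the unique production whose predict set contains the lookahead).

Stack is shown with the top on the left.

Stack    Input    Action
------------------------
T $      f f , $  output T → f f ,
f f , $  f f , $  match 'f'
f , $    f , $    match 'f'
, $      , $      match ','
$        $        accept

The string is accepted.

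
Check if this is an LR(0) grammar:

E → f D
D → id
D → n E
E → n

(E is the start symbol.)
A grammar is LR(0) if no state in the canonical LR(0) collection has:
  - both a shift item (dot before a terminal) and a complete item (shift-reduce conflict), or
  - two or more complete items (reduce-reduce conflict; the accept item [E' → E .] counts as a complete item here).

Augment with E' → E and build the canonical LR(0) collection (I0 = CLOSURE({[E' → . E]}), then GOTO on every symbol after a dot until no new states appear). It has 8 states:
  I0: { [E → . f D], [E → . n], [E' → . E] }  — shift
  I1: { [E' → E .] }  — accept
  I2: { [D → . id], [D → . n E], [E → f . D] }  — shift
  I3: { [E → n .] }  — reduce
  I4: { [E → f D .] }  — reduce
  I5: { [D → id .] }  — reduce
  I6: { [D → n . E], [E → . f D], [E → . n] }  — shift
  I7: { [D → n E .] }  — reduce

Every state is either a pure shift/goto state or contains exactly one complete item and nothing to shift — no conflicts. The grammar is LR(0).

Answer: Yes, the grammar is LR(0)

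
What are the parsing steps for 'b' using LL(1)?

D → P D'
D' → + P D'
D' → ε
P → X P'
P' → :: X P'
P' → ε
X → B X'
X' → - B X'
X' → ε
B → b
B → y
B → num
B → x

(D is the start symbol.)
Stack is shown with the top on the left.

Stack         Input  Action
---------------------------
D $           b $    output D → P D'
P D' $        b $    output P → X P'
X P' D' $     b $    output X → B X'
B X' P' D' $  b $    output B → b
b X' P' D' $  b $    match 'b'
X' P' D' $    $      output X' → ε
P' D' $       $      output P' → ε
D' $          $      output D' → ε
$             $      accept

The string is accepted.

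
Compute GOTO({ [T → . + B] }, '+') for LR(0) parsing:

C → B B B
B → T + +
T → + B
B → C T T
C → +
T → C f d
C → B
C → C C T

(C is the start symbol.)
{ [B → . C T T], [B → . T + +], [C → . +], [C → . B B B], [C → . B], [C → . C C T], [T → + . B], [T → . + B], [T → . C f d] }

GOTO(I, '+') = CLOSURE({ [A → αX.β] : [A → α.Xβ] ∈ I, X = '+' })

Items with dot before '+', with the dot advanced:
  [T → . + B] → [T → + . B]
Closure of the advanced items:
  [T → + . B] has the dot before B: add [B → . T + +], [B → . C T T]
  [B → . T + +] has the dot before T: add [T → . + B], [T → . C f d]
  [B → . C T T] has the dot before C: add [C → . B B B], [C → . +], [C → . B], [C → . C C T]

GOTO = { [B → . C T T], [B → . T + +], [C → . +], [C → . B B B], [C → . B], [C → . C C T], [T → + . B], [T → . + B], [T → . C f d] }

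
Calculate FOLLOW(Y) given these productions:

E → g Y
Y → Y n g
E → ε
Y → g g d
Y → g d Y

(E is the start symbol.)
To compute FOLLOW(Y), find every occurrence of Y on a right-hand side N → α Y β: add FIRST(β) \ {ε}, and if β is empty or nullable also add FOLLOW(N). Iterate to a fixed point.

In E → g Y: Y is at the end, add FOLLOW(E)
In Y → Y n g: Y is followed by n g, add FIRST(n g) \ {ε} = { 'n' }
In Y → g d Y: Y is at the end; this adds FOLLOW(Y) to itself — nothing new

The FOLLOW sets referred to above (computed the same way, to a fixed point):
  FOLLOW(E) = { $ }

Taking the union: FOLLOW(Y) = { $, 'n' }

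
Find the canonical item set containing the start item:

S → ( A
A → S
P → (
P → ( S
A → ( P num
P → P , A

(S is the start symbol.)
{ [S → . ( A], [S' → . S] }

First, augment the grammar with S' → S
I₀ = CLOSURE({ [S' → . S] }):
  [S' → . S] has the dot before S: add [S → . ( A]
No further items can be added.

I₀ = { [S → . ( A], [S' → . S] }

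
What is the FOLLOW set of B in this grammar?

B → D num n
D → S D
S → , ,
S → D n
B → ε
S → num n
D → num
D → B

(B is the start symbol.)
To compute FOLLOW(B), find every occurrence of B on a right-hand side N → α B β: add FIRST(β) \ {ε}, and if β is empty or nullable also add FOLLOW(N). Iterate to a fixed point.

B is the start symbol, so $ ∈ FOLLOW(B).
In D → B: B is at the end, add FOLLOW(D)

The FOLLOW sets referred to above (computed the same way, to a fixed point):
  FOLLOW(D) = { 'n', 'num' }

Taking the union: FOLLOW(B) = { $, 'n', 'num' }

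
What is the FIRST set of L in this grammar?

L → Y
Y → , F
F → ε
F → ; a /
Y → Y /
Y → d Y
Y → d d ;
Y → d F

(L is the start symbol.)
FIRST sets of the other non-terminals involved (by the same procedure, iterated to a fixed point):
  FIRST(Y) = { ',', 'd' }

From L → Y:
  - Y is a non-terminal: add FIRST(Y) \ {ε} = { ',', 'd' }
    Y is not nullable, so stop

Collecting: FIRST(L) = { ',', 'd' }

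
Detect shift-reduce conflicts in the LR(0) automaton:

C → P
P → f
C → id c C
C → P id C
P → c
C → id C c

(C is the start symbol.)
Yes — I2: [C → P .] vs [C → P . id C]; I7: [P → c .] vs [C → . id C c]

A shift-reduce conflict occurs when an LR(0) state has both:
  - a complete (reduce) item [A → α .] (dot at the end), and
  - a shift item [B → β . c γ] (dot before a terminal).

Augment with C' → C and build the canonical LR(0) collection (I0 = CLOSURE({[C' → . C]}), then GOTO on every symbol after a dot until no new states appear). It has 12 states:
  I0: { [C → . P id C], [C → . P], [C → . id C c], [C → . id c C], [C' → . C], [P → . c], [P → . f] }  — shift
  I1: { [C' → C .] }  — accept
  I2: { [C → P . id C], [C → P .] }  — shift, reduce
  I3: { [P → c .] }  — reduce
  I4: { [P → f .] }  — reduce
  I5: { [C → . P id C], [C → . P], [C → . id C c], [C → . id c C], [C → id . C c], [C → id . c C], [P → . c], [P → . f] }  — shift
  I6: { [C → id C . c] }  — shift
  I7: { [C → . P id C], [C → . P], [C → . id C c], [C → . id c C], [C → id c . C], [P → . c], [P → . f], [P → c .] }  — shift, reduce
  I8: { [C → id c C .] }  — reduce
  I9: { [C → id C c .] }  — reduce
  I10: { [C → . P id C], [C → . P], [C → . id C c], [C → . id c C], [C → P id . C], [P → . c], [P → . f] }  — shift
  I11: { [C → P id C .] }  — reduce

I2 contains reduce item [C → P .] and shift item [C → P . id C] — shift-reduce conflict.
I7 contains reduce item [P → c .] and shift items [C → . id C c], [C → . id c C], [P → . c], [P → . f] — shift-reduce conflict.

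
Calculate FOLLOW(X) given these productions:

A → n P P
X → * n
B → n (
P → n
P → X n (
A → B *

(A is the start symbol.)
To compute FOLLOW(X), find every occurrence of X on a right-hand side N → α X β: add FIRST(β) \ {ε}, and if β is empty or nullable also add FOLLOW(N). Iterate to a fixed point.

In P → X n (: X is followed by n '(', add FIRST(n '(') \ {ε} = { 'n' }

Taking the union: FOLLOW(X) = { 'n' }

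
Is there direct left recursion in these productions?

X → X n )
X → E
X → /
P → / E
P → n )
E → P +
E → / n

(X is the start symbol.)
X → X n ): LEFT RECURSIVE (starts with X)
X → E: starts with E
X → /: starts with '/'
P → / E: starts with '/'
P → n ): starts with n
E → P +: starts with P
E → / n: starts with '/'

The grammar has direct left recursion on: X.

Answer: Yes, X is left-recursive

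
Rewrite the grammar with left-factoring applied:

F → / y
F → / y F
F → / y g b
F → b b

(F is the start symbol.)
Left-factoring transforms A → αβ₁ | αβ₂ into A → αA' and A' → β₁ | β₂
(α is the longest common prefix among the alternatives). Repeat until
no nonterminal has two alternatives with a common prefix.

Round 1: F has alternatives sharing prefix '/ y'. Introduce F': F → / y F'
  Add: F' → ε
  Add: F' → F
  Add: F' → g b

No remaining common prefixes — done.

Resulting grammar:
F → / y F'
F' → ε
F' → F
F' → g b
F → b b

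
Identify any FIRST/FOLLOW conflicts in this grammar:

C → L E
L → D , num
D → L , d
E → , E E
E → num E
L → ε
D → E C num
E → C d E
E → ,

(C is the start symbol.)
Yes. L → D ',' num with FOLLOW(L) on { ',', 'num' }

Nullable non-terminals: L.
FIRST sets used below: FIRST(D) = { ',', 'num' }

L: nullable alternative(s) L → ε; FOLLOW(L) = { ',', 'num' }
  L → D , num: FIRST \ {ε} = { ',', 'num' } — overlaps FOLLOW(L) on { ',', 'num' }: CONFLICT
  L → ε: FIRST \ {ε} = { } — this is the only nullable alternative, skip

C, D, E have no nullable alternative, so no FIRST/FOLLOW check is needed there.

So the grammar has 1 FIRST/FOLLOW conflict (marked CONFLICT above).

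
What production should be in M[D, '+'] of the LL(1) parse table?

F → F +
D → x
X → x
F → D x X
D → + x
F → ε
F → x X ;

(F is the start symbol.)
D → + x

To find M[D, '+'], we find productions for D where '+' is in the predict set (PREDICT(N → α) = (FIRST(α) \ {ε}) ∪ (FOLLOW(N) if α ⇒* ε)).

D → x: PREDICT = { 'x' }
D → + x: PREDICT = { '+' }
  '+' is in predict set, so this production goes in M[D, '+']

M[D, '+'] = D → + x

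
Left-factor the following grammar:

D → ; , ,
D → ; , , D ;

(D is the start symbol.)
Left-factoring transforms A → αβ₁ | αβ₂ into A → αA' and A' → β₁ | β₂
(α is the longest common prefix among the alternatives). Repeat until
no nonterminal has two alternatives with a common prefix.

Round 1: D has alternatives sharing prefix '; , ,'. Introduce D': D → ; , , D'
  Add: D' → ε
  Add: D' → D ;

No remaining common prefixes — done.

Resulting grammar:
D → ; , , D'
D' → ε
D' → D ;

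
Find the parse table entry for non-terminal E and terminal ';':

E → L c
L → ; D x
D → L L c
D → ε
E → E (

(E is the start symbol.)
To find M[E, ';'], we find productions for E where ';' is in the predict set (PREDICT(N → α) = (FIRST(α) \ {ε}) ∪ (FOLLOW(N) if α ⇒* ε)).

Relevant sets:
  FIRST(L) = { ';' }
  FIRST(E) = { ';' }

E → L c: PREDICT = { ';' }
  ';' is in predict set, so this production goes in M[E, ';']
E → E (: PREDICT = { ';' }
  ';' is in predict set, so this production goes in M[E, ';']

M[E, ';'] = E → L c, E → E (  (a multiply-defined cell — the grammar is not LL(1))

Answer: E → L c, E → E (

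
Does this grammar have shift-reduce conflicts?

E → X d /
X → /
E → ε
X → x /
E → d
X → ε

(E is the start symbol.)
Yes — I0: [E → .] vs [E → . d]

Augment with E' → E and build the canonical LR(0) collection (I0 = CLOSURE({[E' → . E]}), then GOTO on every symbol after a dot until no new states appear). It has 9 states:
  I0: { [E → . X d /], [E → . d], [E → .], [E' → . E], [X → . /], [X → . x /], [X → .] }  — shift, 2 reduces
  I1: { [X → / .] }  — reduce
  I2: { [E' → E .] }  — accept
  I3: { [E → X . d /] }  — shift
  I4: { [E → d .] }  — reduce
  I5: { [X → x . /] }  — shift
  I6: { [X → x / .] }  — reduce
  I7: { [E → X d . /] }  — shift
  I8: { [E → X d / .] }  — reduce

I0 contains reduce items [E → .], [X → .] and shift items [E → . d], [X → . /], [X → . x /] — shift-reduce conflict.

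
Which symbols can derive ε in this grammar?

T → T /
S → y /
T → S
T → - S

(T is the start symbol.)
A non-terminal is nullable if it can derive ε (the empty string): either it has an ε-production, or it has a production whose right-hand side consists entirely of nullable non-terminals.

There are no ε-productions, so no non-terminal can derive ε.
No non-terminals are nullable.

Answer: None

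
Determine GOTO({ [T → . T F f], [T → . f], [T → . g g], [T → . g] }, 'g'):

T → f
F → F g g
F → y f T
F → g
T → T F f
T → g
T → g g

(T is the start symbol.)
{ [T → g . g], [T → g .] }

GOTO(I, 'g') = CLOSURE({ [A → αX.β] : [A → α.Xβ] ∈ I, X = 'g' })

Items with dot before 'g', with the dot advanced:
  [T → . g] → [T → g .]
  [T → . g g] → [T → g . g]
Closure adds nothing (no advanced item has the dot before a non-terminal).

GOTO = { [T → g . g], [T → g .] }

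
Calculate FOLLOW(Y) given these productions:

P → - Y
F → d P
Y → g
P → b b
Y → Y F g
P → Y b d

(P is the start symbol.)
To compute FOLLOW(Y), find every occurrence of Y on a right-hand side N → α Y β: add FIRST(β) \ {ε}, and if β is empty or nullable also add FOLLOW(N). Iterate to a fixed point.

In P → - Y: Y is at the end, add FOLLOW(P)
In Y → Y F g: Y is followed by F g, add FIRST(F g) \ {ε} = { 'd' }
In P → Y b d: Y is followed by b d, add FIRST(b d) \ {ε} = { 'b' }

The FOLLOW sets referred to above (computed the same way, to a fixed point):
  FOLLOW(P) = { $, 'g' }

Taking the union: FOLLOW(Y) = { $, 'b', 'd', 'g' }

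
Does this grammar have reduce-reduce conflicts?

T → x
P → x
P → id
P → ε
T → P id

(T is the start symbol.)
Augment with T' → T and build the canonical LR(0) collection (I0 = CLOSURE({[T' → . T]}), then GOTO on every symbol after a dot until no new states appear). It has 6 states:
  I0: { [P → . id], [P → . x], [P → .], [T → . P id], [T → . x], [T' → . T] }  — shift, reduce
  I1: { [T → P . id] }  — shift
  I2: { [T' → T .] }  — accept
  I3: { [P → id .] }  — reduce
  I4: { [P → x .], [T → x .] }  — 2 reduces
  I5: { [T → P id .] }  — reduce

I4 contains complete items [P → x .], [T → x .] — reduce-reduce conflict.

Answer: Yes — I4: [P → x .] vs [T → x .]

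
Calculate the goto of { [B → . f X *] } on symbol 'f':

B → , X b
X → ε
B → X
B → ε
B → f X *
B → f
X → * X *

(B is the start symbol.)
{ [B → f . X *], [X → . * X *], [X → .] }

GOTO(I, 'f') = CLOSURE({ [A → αX.β] : [A → α.Xβ] ∈ I, X = 'f' })

Items with dot before 'f', with the dot advanced:
  [B → . f X *] → [B → f . X *]
Closure of the advanced items:
  [B → f . X *] has the dot before X: add [X → .], [X → . * X *]

GOTO = { [B → f . X *], [X → . * X *], [X → .] }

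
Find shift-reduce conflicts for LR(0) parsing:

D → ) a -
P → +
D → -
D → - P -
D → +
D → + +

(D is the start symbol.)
A shift-reduce conflict occurs when an LR(0) state has both:
  - a complete (reduce) item [A → α .] (dot at the end), and
  - a shift item [B → β . c γ] (dot before a terminal).

Augment with D' → D and build the canonical LR(0) collection (I0 = CLOSURE({[D' → . D]}), then GOTO on every symbol after a dot until no new states appear). It has 11 states:
  I0: { [D → . ) a -], [D → . + +], [D → . +], [D → . - P -], [D → . -], [D' → . D] }  — shift
  I1: { [D → ) . a -] }  — shift
  I2: { [D → + . +], [D → + .] }  — shift, reduce
  I3: { [D → - . P -], [D → - .], [P → . +] }  — shift, reduce
  I4: { [D' → D .] }  — accept
  I5: { [P → + .] }  — reduce
  I6: { [D → - P . -] }  — shift
  I7: { [D → - P - .] }  — reduce
  I8: { [D → + + .] }  — reduce
  I9: { [D → ) a . -] }  — shift
  I10: { [D → ) a - .] }  — reduce

I2 contains reduce item [D → + .] and shift item [D → + . +] — shift-reduce conflict.
I3 contains reduce item [D → - .] and shift item [P → . +] — shift-reduce conflict.

Answer: Yes — I2: [D → + .] vs [D → + . +]; I3: [D → - .] vs [P → . +]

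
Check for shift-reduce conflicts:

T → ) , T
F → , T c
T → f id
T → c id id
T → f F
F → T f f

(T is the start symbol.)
Augment with T' → T and build the canonical LR(0) collection (I0 = CLOSURE({[T' → . T]}), then GOTO on every symbol after a dot until no new states appear). It has 17 states:
  I0: { [T → . ) , T], [T → . c id id], [T → . f F], [T → . f id], [T' → . T] }  — shift
  I1: { [T → ) . , T] }  — shift
  I2: { [T' → T .] }  — accept
  I3: { [T → c . id id] }  — shift
  I4: { [F → . , T c], [F → . T f f], [T → . ) , T], [T → . c id id], [T → . f F], [T → . f id], [T → f . F], [T → f . id] }  — shift
  I5: { [F → , . T c], [T → . ) , T], [T → . c id id], [T → . f F], [T → . f id] }  — shift
  I6: { [T → f F .] }  — reduce
  I7: { [F → T . f f] }  — shift
  I8: { [T → f id .] }  — reduce
  I9: { [F → T f . f] }  — shift
  I10: { [F → T f f .] }  — reduce
  I11: { [F → , T . c] }  — shift
  I12: { [F → , T c .] }  — reduce
  I13: { [T → c id . id] }  — shift
  I14: { [T → c id id .] }  — reduce
  I15: { [T → ) , . T], [T → . ) , T], [T → . c id id], [T → . f F], [T → . f id] }  — shift
  I16: { [T → ) , T .] }  — reduce

No state contains both a complete item and a shift item.

Answer: No shift-reduce conflicts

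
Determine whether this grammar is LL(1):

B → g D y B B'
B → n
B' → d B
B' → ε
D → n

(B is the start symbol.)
No. Predict set conflict for B': { 'd' }

Relevant sets:
  FOLLOW(B') = { $, 'd' }

For B:
  PREDICT(B → g D y B B') = { 'g' }
  PREDICT(B → n) = { 'n' }
For B':
  PREDICT(B' → d B) = { 'd' }
  PREDICT(B' → ε) = { $, 'd' }
D has a single production, so nothing to check there.

Conflict found: Predict set conflict for B': { 'd' }
The grammar is NOT LL(1).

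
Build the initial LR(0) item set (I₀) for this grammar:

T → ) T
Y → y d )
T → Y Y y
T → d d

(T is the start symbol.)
{ [T → . ) T], [T → . Y Y y], [T → . d d], [T' → . T], [Y → . y d )] }

First, augment the grammar with T' → T
I₀ = CLOSURE({ [T' → . T] }):
  [T' → . T] has the dot before T: add [T → . ) T], [T → . Y Y y], [T → . d d]
  [T → . Y Y y] has the dot before Y: add [Y → . y d )]
No further items can be added.

I₀ = { [T → . ) T], [T → . Y Y y], [T → . d d], [T' → . T], [Y → . y d )] }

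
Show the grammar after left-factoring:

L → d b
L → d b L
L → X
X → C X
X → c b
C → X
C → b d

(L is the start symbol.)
Left-factoring transforms A → αβ₁ | αβ₂ into A → αA' and A' → β₁ | β₂
(α is the longest common prefix among the alternatives). Repeat until
no nonterminal has two alternatives with a common prefix.

Round 1: L has alternatives sharing prefix 'd b'. Introduce L': L → d b L'
  Add: L' → ε
  Add: L' → L

No remaining common prefixes — done.

Resulting grammar:
L → d b L'
L' → ε
L' → L
L → X
X → C X
X → c b
C → X
C → b d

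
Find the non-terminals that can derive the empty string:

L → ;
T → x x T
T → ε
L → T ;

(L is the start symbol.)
A non-terminal is nullable if it can derive ε (the empty string): either it has an ε-production, or it has a production whose right-hand side consists entirely of nullable non-terminals.

ε-productions: T → ε
So T is immediately nullable.
No further non-terminal can be added: every production for the remaining non-terminals contains a terminal or a non-nullable non-terminal.
Nullable = { 'T' }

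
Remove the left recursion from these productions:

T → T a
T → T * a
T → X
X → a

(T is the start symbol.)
T is directly left-recursive. The standard transformation for
  A → A α₁ | ... | A α_m | β₁ | ... | β_n
is
  A  → β₁ A' | ... | β_n A'
  A' → α₁ A' | ... | α_m A' | ε

T → X becomes T → X T'
T → T a becomes T' → a T'
T → T * a becomes T' → * a T'
Add T' → ε

Productions for other non-terminals are unchanged:
  X → a

Resulting grammar:
T → X T'
T' → a T'
T' → * a T'
T' → ε
X → a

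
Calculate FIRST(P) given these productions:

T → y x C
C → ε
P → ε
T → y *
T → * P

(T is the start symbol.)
{ ε }

To compute FIRST(P), examine every production with P on the left-hand side, reading each right-hand side left to right until a non-nullable symbol is reached.

From P → ε:
  - ε-production, so ε ∈ FIRST(P)

Collecting: FIRST(P) = { ε }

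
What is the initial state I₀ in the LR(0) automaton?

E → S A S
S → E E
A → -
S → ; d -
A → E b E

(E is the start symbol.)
{ [E → . S A S], [E' → . E], [S → . ; d -], [S → . E E] }

First, augment the grammar with E' → E
I₀ = CLOSURE({ [E' → . E] }):
  [E' → . E] has the dot before E: add [E → . S A S]
  [E → . S A S] has the dot before S: add [S → . E E], [S → . ; d -]
No further items can be added.

I₀ = { [E → . S A S], [E' → . E], [S → . ; d -], [S → . E E] }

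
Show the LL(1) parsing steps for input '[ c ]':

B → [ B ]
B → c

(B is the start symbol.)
LL(1) parsing maintains a stack (initially the start symbol over $) and the input. At each step: if the stack top is a terminal, match it against the current input token; if it is a non-terminal N, replace it with the RHS of M[N, lookahead] (the unique production whose predict set contains the lookahead).

Stack is shown with the top on the left.

Stack    Input    Action
------------------------
B $      [ c ] $  output B → [ B ]
[ B ] $  [ c ] $  match '['
B ] $    c ] $    output B → c
c ] $    c ] $    match 'c'
] $      ] $      match ']'
$        $        accept

The string is accepted.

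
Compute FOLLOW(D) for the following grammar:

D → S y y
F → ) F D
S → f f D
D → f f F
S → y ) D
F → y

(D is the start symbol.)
D is the start symbol, so $ ∈ FOLLOW(D).
In F → ) F D: D is at the end, add FOLLOW(F)
In S → f f D: D is at the end, add FOLLOW(S)
In S → y ) D: D is at the end, add FOLLOW(S)

The FOLLOW sets referred to above (computed the same way, to a fixed point):
  FOLLOW(F) = { $, 'f', 'y' }
  FOLLOW(S) = { 'y' }

Taking the union: FOLLOW(D) = { $, 'f', 'y' }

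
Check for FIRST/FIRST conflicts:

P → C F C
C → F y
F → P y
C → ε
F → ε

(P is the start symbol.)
No FIRST/FIRST conflicts.

A FIRST/FIRST conflict occurs when two productions N → α and N → β for the same non-terminal have FIRST(α) ∩ FIRST(β) ≠ ∅ (with ε ∈ FIRST of a nullable right-hand side, so two nullable alternatives also conflict).

FIRST sets of the non-terminals at (or reachable through a nullable prefix from) the front of some alternative:
  FIRST(F) = { 'y', ε }
  FIRST(P) = { 'y', ε }

Productions for C:
  C → F y: FIRST = { 'y' }
  C → ε: FIRST = { ε }
Productions for F:
  F → P y: FIRST = { 'y' }
  F → ε: FIRST = { ε }
P has only one production, so no FIRST/FIRST conflict is possible there.

All alternatives of each non-terminal have pairwise disjoint FIRST sets.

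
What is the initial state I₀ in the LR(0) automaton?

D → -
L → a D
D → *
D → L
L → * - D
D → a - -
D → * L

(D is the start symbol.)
First, augment the grammar with D' → D
I₀ = CLOSURE({ [D' → . D] }):
  [D' → . D] has the dot before D: add [D → . -], [D → . *], [D → . L], [D → . a - -], [D → . * L]
  [D → . L] has the dot before L: add [L → . a D], [L → . * - D]
No further items can be added.

I₀ = { [D → . * L], [D → . *], [D → . -], [D → . L], [D → . a - -], [D' → . D], [L → . * - D], [L → . a D] }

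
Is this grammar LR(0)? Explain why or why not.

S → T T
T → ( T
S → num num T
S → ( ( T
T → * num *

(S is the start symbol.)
No. Reduce-reduce conflict: [S → ( ( T .] and [T → ( T .]

A grammar is LR(0) if no state in the canonical LR(0) collection has:
  - both a shift item (dot before a terminal) and a complete item (shift-reduce conflict), or
  - two or more complete items (reduce-reduce conflict; the accept item [S' → S .] counts as a complete item here).

Augment with S' → S and build the canonical LR(0) collection (I0 = CLOSURE({[S' → . S]}), then GOTO on every symbol after a dot until no new states appear). It has 15 states:
  I0: { [S → . ( ( T], [S → . T T], [S → . num num T], [S' → . S], [T → . ( T], [T → . * num *] }  — shift
  I1: { [S → ( . ( T], [T → ( . T], [T → . ( T], [T → . * num *] }  — shift
  I2: { [T → * . num *] }  — shift
  I3: { [S' → S .] }  — accept
  I4: { [S → T . T], [T → . ( T], [T → . * num *] }  — shift
  I5: { [S → num . num T] }  — shift
  I6: { [S → num num . T], [T → . ( T], [T → . * num *] }  — shift
  I7: { [T → ( . T], [T → . ( T], [T → . * num *] }  — shift
  I8: { [S → num num T .] }  — reduce
  I9: { [T → ( T .] }  — reduce
  I10: { [S → T T .] }  — reduce
  I11: { [T → * num . *] }  — shift
  I12: { [T → * num * .] }  — reduce
  I13: { [S → ( ( . T], [T → ( . T], [T → . ( T], [T → . * num *] }  — shift
  I14: { [S → ( ( T .], [T → ( T .] }  — 2 reduces

Conflict in state I14:
  Reduce-reduce conflict: [S → ( ( T .] and [T → ( T .]
So the grammar is NOT LR(0).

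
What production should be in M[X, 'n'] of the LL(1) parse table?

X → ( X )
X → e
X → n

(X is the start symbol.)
To find M[X, 'n'], we find productions for X where 'n' is in the predict set (PREDICT(N → α) = (FIRST(α) \ {ε}) ∪ (FOLLOW(N) if α ⇒* ε)).

X → ( X ): PREDICT = { '(' }
X → e: PREDICT = { 'e' }
X → n: PREDICT = { 'n' }
  'n' is in predict set, so this production goes in M[X, 'n']

M[X, 'n'] = X → n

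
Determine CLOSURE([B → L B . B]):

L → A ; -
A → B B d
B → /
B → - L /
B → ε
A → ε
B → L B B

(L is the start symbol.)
{ [A → . B B d], [A → .], [B → . - L /], [B → . /], [B → . L B B], [B → .], [B → L B . B], [L → . A ; -] }

Start with: [B → L B . B]
  [B → L B . B] has the dot before B: add [B → . /], [B → . - L /], [B → .], [B → . L B B]
  [B → . L B B] has the dot before L: add [L → . A ; -]
  [L → . A ; -] has the dot before A: add [A → . B B d], [A → .]
No further items can be added.

CLOSURE = { [A → . B B d], [A → .], [B → . - L /], [B → . /], [B → . L B B], [B → .], [B → L B . B], [L → . A ; -] }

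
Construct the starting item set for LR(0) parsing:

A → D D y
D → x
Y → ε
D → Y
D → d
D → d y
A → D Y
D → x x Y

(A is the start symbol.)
First, augment the grammar with A' → A
I₀ = CLOSURE({ [A' → . A] }):
  [A' → . A] has the dot before A: add [A → . D D y], [A → . D Y]
  [A → . D D y] has the dot before D: add [D → . x], [D → . Y], [D → . d], [D → . d y], [D → . x x Y]
  [D → . Y] has the dot before Y: add [Y → .]
No further items can be added.

I₀ = { [A → . D D y], [A → . D Y], [A' → . A], [D → . Y], [D → . d y], [D → . d], [D → . x x Y], [D → . x], [Y → .] }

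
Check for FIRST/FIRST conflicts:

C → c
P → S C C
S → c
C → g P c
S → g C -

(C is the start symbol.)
No FIRST/FIRST conflicts.

Productions for C:
  C → c: FIRST = { 'c' }
  C → g P c: FIRST = { 'g' }
Productions for S:
  S → c: FIRST = { 'c' }
  S → g C -: FIRST = { 'g' }
P has only one production, so no FIRST/FIRST conflict is possible there.

All alternatives of each non-terminal have pairwise disjoint FIRST sets.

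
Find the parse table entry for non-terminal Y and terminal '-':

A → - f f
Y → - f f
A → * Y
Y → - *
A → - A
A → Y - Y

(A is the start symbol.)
To find M[Y, '-'], we find productions for Y where '-' is in the predict set (PREDICT(N → α) = (FIRST(α) \ {ε}) ∪ (FOLLOW(N) if α ⇒* ε)).

Y → - f f: PREDICT = { '-' }
  '-' is in predict set, so this production goes in M[Y, '-']
Y → - *: PREDICT = { '-' }
  '-' is in predict set, so this production goes in M[Y, '-']

M[Y, '-'] = Y → - f f, Y → - *  (a multiply-defined cell — the grammar is not LL(1))

Answer: Y → - f f, Y → - *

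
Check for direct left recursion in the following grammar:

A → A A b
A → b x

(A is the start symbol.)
Direct left recursion occurs when N → N α for some non-terminal N (the right-hand side begins with the left-hand side itself).

A → A A b: LEFT RECURSIVE (starts with A)
A → b x: starts with b

The grammar has direct left recursion on: A.

Answer: Yes, A is left-recursive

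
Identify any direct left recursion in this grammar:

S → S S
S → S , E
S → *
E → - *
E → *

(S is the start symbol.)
S → S S: LEFT RECURSIVE (starts with S)
S → S , E: LEFT RECURSIVE (starts with S)
S → *: starts with '*'
E → - *: starts with '-'
E → *: starts with '*'

The grammar has direct left recursion on: S.

Answer: Yes, S is left-recursive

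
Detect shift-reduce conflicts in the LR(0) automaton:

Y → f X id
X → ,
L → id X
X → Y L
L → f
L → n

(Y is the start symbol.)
A shift-reduce conflict occurs when an LR(0) state has both:
  - a complete (reduce) item [A → α .] (dot at the end), and
  - a shift item [B → β . c γ] (dot before a terminal).

Augment with Y' → Y and build the canonical LR(0) collection (I0 = CLOSURE({[Y' → . Y]}), then GOTO on every symbol after a dot until no new states appear). It has 12 states:
  I0: { [Y → . f X id], [Y' → . Y] }  — shift
  I1: { [Y' → Y .] }  — accept
  I2: { [X → . ,], [X → . Y L], [Y → . f X id], [Y → f . X id] }  — shift
  I3: { [X → , .] }  — reduce
  I4: { [Y → f X . id] }  — shift
  I5: { [L → . f], [L → . id X], [L → . n], [X → Y . L] }  — shift
  I6: { [X → Y L .] }  — reduce
  I7: { [L → f .] }  — reduce
  I8: { [L → id . X], [X → . ,], [X → . Y L], [Y → . f X id] }  — shift
  I9: { [L → n .] }  — reduce
  I10: { [L → id X .] }  — reduce
  I11: { [Y → f X id .] }  — reduce

No state contains both a complete item and a shift item.

Answer: No shift-reduce conflicts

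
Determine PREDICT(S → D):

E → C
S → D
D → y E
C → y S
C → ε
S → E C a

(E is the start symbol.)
PREDICT(S → D) = (FIRST(RHS) \ {ε}) ∪ (FOLLOW(S) if ε ∈ FIRST(RHS), i.e. RHS ⇒* ε)
FIRST(D) = { 'y' }
FIRST(D) = { 'y' }
ε ∉ FIRST(D), so FOLLOW(S) is not added.
PREDICT(S → D) = { 'y' }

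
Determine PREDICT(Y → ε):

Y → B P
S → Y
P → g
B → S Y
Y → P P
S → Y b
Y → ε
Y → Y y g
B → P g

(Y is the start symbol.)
PREDICT(Y → ε) = (FIRST(RHS) \ {ε}) ∪ (FOLLOW(Y) if ε ∈ FIRST(RHS), i.e. RHS ⇒* ε)
The right-hand side is ε (FIRST(ε) = { ε }), so the predict set is FOLLOW(Y) = { $, 'b', 'g', 'y' }
PREDICT(Y → ε) = { $, 'b', 'g', 'y' }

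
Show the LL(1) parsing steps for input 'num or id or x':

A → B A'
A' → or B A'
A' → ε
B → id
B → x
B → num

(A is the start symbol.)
LL(1) parsing maintains a stack (initially the start symbol over $) and the input. At each step: if the stack top is a terminal, match it against the current input token; if it is a non-terminal N, replace it with the RHS of M[N, lookahead] (the unique production whose predict set contains the lookahead).

Stack is shown with the top on the left.

Stack      Input             Action
-----------------------------------
A $        num or id or x $  output A → B A'
B A' $     num or id or x $  output B → num
num A' $   num or id or x $  match 'num'
A' $       or id or x $      output A' → or B A'
or B A' $  or id or x $      match 'or'
B A' $     id or x $         output B → id
id A' $    id or x $         match 'id'
A' $       or x $            output A' → or B A'
or B A' $  or x $            match 'or'
B A' $     x $               output B → x
x A' $     x $               match 'x'
A' $       $                 output A' → ε
$          $                 accept

The string is accepted.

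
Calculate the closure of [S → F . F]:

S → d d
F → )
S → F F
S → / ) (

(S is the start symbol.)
{ [F → . )], [S → F . F] }

Start with: [S → F . F]
  [S → F . F] has the dot before F: add [F → . )]
No further items can be added.

CLOSURE = { [F → . )], [S → F . F] }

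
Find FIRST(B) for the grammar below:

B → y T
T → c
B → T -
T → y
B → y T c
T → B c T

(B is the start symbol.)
{ 'c', 'y' }

FIRST sets of the other non-terminals involved (by the same procedure, iterated to a fixed point):
  FIRST(T) = { 'c', 'y' }

From B → y T:
  - y is a terminal: add 'y' and stop
From B → T -:
  - T is a non-terminal: add FIRST(T) \ {ε} = { 'c', 'y' }
    T is not nullable, so stop
From B → y T c:
  - y is a terminal: add 'y' and stop

Collecting: FIRST(B) = { 'c', 'y' }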